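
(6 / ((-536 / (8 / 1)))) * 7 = -42 / 67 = -0.63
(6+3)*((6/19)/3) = 18/19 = 0.95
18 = 18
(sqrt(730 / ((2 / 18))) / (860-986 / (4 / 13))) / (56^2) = -sqrt(730) / 2450784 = -0.00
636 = 636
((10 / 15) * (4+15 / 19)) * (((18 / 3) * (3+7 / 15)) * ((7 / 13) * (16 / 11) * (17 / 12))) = 693056 / 9405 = 73.69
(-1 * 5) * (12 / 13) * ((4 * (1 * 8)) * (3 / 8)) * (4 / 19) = -2880 / 247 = -11.66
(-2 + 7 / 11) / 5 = -3 / 11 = -0.27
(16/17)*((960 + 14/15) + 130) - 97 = 237089/255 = 929.76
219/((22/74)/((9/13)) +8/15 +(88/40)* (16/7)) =2552445/69829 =36.55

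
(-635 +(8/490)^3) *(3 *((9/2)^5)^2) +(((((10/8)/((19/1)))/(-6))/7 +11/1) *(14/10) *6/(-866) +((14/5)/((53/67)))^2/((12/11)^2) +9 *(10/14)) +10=-20316742144757686660630122631/3132088000481664000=-6486644737.20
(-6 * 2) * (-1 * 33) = 396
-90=-90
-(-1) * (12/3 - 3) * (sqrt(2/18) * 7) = 7/3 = 2.33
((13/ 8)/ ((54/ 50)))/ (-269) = -325/ 58104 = -0.01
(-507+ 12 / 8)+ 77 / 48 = -24187 / 48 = -503.90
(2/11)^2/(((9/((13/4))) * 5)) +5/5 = 5458/5445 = 1.00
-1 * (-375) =375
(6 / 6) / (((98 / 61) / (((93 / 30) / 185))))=1891 / 181300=0.01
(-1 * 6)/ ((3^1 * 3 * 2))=-1/ 3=-0.33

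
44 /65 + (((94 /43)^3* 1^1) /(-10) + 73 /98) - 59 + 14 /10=-28981059493 /506459590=-57.22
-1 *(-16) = 16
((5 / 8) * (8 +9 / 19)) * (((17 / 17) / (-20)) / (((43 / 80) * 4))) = -805 / 6536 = -0.12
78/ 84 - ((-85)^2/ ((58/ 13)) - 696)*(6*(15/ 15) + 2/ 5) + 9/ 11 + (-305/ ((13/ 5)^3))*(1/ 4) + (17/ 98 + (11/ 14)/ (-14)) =-1015165459556/ 171706535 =-5912.21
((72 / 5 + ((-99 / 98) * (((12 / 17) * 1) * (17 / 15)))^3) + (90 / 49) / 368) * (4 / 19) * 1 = 2.92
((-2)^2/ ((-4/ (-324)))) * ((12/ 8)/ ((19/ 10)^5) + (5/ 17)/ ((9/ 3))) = 2163293460/ 42093683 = 51.39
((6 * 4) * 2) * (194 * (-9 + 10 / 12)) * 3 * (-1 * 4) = 912576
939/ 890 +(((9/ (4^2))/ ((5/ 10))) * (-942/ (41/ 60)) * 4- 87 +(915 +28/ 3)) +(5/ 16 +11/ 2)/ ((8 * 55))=-413464815721/ 77066880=-5365.01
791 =791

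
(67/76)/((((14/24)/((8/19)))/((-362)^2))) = 210718752/2527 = 83386.92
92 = 92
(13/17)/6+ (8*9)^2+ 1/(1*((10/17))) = 1322386/255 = 5185.83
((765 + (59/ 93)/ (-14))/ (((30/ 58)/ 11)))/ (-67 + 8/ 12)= -317714749/ 1295490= -245.25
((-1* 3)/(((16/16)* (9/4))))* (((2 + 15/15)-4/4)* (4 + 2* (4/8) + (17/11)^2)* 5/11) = -11920/1331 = -8.96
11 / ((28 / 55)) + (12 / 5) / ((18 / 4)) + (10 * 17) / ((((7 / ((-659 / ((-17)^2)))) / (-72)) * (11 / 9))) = 36851159 / 11220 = 3284.42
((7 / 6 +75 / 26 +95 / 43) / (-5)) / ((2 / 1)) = -10499 / 16770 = -0.63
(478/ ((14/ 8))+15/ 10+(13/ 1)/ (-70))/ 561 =0.49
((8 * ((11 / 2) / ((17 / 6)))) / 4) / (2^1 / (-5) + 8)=165 / 323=0.51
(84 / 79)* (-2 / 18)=-28 / 237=-0.12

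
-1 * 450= -450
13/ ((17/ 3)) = 39/ 17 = 2.29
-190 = -190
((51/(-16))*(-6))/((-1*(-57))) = 51/152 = 0.34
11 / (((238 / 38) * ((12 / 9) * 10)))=0.13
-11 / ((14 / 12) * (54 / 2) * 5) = -22 / 315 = -0.07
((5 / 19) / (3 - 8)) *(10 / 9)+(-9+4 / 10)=-7403 / 855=-8.66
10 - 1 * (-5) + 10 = 25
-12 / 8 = -3 / 2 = -1.50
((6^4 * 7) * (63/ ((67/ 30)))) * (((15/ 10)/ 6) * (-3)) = -12859560/ 67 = -191933.73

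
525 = 525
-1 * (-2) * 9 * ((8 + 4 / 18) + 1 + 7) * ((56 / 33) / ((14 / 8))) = 9344 / 33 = 283.15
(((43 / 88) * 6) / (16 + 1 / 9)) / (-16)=-1161 / 102080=-0.01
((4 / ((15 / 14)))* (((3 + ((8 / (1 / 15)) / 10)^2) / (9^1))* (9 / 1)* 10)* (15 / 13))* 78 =493920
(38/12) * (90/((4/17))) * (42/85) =1197/2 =598.50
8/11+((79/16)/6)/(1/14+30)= 167747/222288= 0.75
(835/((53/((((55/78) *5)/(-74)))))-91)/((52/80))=-140339905/994227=-141.15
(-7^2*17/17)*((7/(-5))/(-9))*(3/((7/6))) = -98/5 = -19.60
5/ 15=1/ 3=0.33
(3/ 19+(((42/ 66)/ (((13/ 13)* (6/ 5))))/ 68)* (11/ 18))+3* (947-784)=68255801/ 139536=489.16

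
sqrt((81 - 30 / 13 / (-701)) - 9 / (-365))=2*sqrt(224121400205235) / 3326245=9.00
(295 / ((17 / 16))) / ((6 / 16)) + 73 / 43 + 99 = 1844510 / 2193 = 841.09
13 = 13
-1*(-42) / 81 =14 / 27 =0.52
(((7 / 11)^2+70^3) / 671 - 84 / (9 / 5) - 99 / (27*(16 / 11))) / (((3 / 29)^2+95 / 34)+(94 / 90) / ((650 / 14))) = 125487845784097875 / 767967515341928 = 163.40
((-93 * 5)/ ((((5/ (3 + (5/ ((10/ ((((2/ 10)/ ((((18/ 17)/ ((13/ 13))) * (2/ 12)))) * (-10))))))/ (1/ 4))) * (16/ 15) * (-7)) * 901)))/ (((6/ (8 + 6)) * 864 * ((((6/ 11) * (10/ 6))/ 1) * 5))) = -20119/ 124554240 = -0.00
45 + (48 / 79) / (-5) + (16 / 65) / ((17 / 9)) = 3929043 / 87295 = 45.01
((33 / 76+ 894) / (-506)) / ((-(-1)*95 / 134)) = -4554459 / 1826660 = -2.49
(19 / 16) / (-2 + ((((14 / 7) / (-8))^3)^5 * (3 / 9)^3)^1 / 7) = -240987930624 / 405874409473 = -0.59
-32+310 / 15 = -11.33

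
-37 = -37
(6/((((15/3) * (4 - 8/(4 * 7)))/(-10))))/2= -21/13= -1.62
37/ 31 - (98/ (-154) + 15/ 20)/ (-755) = 245859/ 205964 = 1.19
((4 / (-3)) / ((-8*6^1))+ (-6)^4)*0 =0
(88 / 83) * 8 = 704 / 83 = 8.48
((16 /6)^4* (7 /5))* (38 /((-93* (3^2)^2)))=-1089536 /3050865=-0.36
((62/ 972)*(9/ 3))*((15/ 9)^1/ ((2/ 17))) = 2635/ 972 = 2.71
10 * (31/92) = 155/46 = 3.37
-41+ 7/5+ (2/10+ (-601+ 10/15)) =-9596/15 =-639.73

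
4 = 4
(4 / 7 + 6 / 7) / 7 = 10 / 49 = 0.20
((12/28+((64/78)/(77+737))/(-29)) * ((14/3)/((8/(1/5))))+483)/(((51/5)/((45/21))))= 66706837495/657332676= 101.48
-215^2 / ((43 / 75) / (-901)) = 72643125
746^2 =556516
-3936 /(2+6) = -492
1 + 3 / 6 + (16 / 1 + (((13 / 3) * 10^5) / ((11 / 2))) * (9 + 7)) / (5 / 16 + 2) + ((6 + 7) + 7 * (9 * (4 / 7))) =1331340217 / 2442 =545184.36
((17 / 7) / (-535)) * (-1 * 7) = 17 / 535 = 0.03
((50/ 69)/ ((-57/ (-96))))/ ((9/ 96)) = 51200/ 3933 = 13.02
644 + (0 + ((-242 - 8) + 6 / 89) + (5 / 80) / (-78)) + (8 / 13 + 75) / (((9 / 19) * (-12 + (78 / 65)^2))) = 4166981633 / 10996128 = 378.95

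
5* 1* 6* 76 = 2280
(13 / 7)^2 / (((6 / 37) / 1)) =6253 / 294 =21.27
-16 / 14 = -8 / 7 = -1.14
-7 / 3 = -2.33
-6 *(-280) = 1680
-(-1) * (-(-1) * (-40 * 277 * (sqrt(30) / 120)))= -277 * sqrt(30) / 3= -505.73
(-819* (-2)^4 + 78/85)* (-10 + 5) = 1113762/17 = 65515.41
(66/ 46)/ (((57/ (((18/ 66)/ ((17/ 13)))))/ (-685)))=-26715/ 7429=-3.60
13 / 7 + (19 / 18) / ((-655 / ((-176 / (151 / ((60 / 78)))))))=30110309 / 16200639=1.86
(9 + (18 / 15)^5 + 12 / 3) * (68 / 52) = 822817 / 40625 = 20.25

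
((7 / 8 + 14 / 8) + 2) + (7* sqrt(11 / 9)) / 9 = 7* sqrt(11) / 27 + 37 / 8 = 5.48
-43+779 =736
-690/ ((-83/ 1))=690/ 83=8.31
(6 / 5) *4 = 24 / 5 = 4.80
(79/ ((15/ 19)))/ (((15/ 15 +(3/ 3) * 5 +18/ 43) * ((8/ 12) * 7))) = 3.34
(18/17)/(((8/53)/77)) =540.13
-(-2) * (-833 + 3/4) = -3329/2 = -1664.50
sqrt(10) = 3.16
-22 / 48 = -11 / 24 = -0.46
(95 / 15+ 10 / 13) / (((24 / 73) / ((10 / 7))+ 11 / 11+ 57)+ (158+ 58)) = 101105 / 3903666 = 0.03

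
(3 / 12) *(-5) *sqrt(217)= -5 *sqrt(217) / 4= -18.41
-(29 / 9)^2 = -841 / 81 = -10.38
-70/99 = -0.71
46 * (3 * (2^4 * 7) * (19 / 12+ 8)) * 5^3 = 18515000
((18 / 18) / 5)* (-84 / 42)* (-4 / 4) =2 / 5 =0.40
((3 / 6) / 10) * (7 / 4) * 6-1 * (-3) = 141 / 40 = 3.52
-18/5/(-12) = 3/10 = 0.30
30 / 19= 1.58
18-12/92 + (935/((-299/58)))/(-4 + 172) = 421697/25116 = 16.79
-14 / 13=-1.08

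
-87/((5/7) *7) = -87/5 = -17.40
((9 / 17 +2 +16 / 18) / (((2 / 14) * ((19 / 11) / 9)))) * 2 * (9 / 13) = 724878 / 4199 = 172.63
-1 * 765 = -765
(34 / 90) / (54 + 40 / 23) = 391 / 57690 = 0.01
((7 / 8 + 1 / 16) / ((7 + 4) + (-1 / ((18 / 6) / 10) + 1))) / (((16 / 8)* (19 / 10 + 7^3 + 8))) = 225 / 1468064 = 0.00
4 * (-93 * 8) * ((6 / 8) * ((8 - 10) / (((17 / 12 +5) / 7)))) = 53568 / 11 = 4869.82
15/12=5/4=1.25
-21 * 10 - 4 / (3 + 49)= -2731 / 13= -210.08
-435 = -435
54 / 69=18 / 23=0.78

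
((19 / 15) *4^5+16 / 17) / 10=165496 / 1275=129.80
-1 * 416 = -416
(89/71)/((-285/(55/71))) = -0.00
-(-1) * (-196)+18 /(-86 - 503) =-115462 /589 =-196.03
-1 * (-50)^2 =-2500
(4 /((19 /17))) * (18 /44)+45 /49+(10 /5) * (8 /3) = 237053 /30723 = 7.72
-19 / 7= -2.71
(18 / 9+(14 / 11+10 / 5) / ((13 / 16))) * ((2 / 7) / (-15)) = -1724 / 15015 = -0.11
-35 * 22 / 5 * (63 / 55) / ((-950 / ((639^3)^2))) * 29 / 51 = 290215418354690066343 / 40375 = 7187997977825140.96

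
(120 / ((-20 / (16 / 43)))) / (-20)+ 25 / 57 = 6743 / 12255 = 0.55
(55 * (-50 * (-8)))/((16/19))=26125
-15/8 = -1.88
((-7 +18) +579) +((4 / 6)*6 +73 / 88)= 52345 / 88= 594.83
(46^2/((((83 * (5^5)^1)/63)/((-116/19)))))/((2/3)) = -23195592/4928125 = -4.71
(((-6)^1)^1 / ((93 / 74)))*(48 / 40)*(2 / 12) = -148 / 155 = -0.95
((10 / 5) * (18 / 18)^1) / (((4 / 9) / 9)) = 81 / 2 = 40.50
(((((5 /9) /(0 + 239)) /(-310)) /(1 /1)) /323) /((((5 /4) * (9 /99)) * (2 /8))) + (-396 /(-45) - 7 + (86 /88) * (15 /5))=22421015611 /4738351860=4.73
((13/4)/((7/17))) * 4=221/7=31.57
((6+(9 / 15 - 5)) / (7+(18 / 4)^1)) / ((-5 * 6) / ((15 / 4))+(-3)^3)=-16 / 4025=-0.00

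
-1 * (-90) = 90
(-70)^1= -70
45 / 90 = 1 / 2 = 0.50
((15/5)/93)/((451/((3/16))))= 3/223696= 0.00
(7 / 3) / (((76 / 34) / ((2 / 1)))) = 2.09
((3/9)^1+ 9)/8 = 7/6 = 1.17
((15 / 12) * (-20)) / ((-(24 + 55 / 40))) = 200 / 203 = 0.99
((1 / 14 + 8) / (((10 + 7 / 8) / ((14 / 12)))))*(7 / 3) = 1582 / 783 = 2.02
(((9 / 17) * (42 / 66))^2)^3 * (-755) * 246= -11612490065277570 / 42761175875209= -271.57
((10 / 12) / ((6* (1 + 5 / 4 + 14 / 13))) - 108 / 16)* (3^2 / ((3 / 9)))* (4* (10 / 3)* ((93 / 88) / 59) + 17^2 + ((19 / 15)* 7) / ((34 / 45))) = -832399991415 / 15269672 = -54513.29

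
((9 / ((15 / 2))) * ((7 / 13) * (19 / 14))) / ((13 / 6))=342 / 845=0.40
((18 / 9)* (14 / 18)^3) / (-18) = -343 / 6561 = -0.05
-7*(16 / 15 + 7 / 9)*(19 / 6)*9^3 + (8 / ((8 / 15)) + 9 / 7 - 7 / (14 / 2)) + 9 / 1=-2084671 / 70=-29781.01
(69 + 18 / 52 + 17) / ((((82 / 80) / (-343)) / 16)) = -246411200 / 533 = -462309.94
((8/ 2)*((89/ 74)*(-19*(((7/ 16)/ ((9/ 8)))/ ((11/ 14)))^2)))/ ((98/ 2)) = -165718/ 362637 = -0.46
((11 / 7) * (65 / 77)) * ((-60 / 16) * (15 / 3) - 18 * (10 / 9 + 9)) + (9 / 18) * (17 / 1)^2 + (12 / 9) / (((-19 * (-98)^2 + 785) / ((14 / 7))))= -13012529297 / 106834308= -121.80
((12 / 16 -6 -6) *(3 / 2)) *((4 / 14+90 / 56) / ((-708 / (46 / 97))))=54855 / 2563904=0.02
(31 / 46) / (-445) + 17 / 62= 86517 / 317285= 0.27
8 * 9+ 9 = 81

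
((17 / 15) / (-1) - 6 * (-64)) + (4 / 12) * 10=1931 / 5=386.20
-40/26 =-20/13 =-1.54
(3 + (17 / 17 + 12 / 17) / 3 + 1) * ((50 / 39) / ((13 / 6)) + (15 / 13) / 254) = 5963635 / 2189226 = 2.72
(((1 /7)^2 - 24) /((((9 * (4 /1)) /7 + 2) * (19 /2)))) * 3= -141 /133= -1.06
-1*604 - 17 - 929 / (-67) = -40678 / 67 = -607.13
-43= -43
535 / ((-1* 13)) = -535 / 13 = -41.15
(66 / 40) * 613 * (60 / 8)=60687 / 8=7585.88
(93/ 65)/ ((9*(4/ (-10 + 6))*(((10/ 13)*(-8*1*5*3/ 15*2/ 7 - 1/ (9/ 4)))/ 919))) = 598269/ 8600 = 69.57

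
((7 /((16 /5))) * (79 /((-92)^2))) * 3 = 8295 /135424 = 0.06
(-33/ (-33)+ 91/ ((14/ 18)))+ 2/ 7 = 828/ 7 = 118.29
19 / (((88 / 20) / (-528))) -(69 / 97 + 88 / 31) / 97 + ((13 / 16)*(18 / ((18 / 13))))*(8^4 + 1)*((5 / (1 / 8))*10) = 5048247407380 / 291679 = 17307544.96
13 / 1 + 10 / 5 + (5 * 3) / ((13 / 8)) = 315 / 13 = 24.23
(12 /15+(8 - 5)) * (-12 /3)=-76 /5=-15.20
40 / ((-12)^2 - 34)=4 / 11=0.36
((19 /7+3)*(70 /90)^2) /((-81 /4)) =-1120 /6561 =-0.17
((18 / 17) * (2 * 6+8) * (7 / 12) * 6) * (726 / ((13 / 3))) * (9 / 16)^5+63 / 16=20369930931 / 28966912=703.21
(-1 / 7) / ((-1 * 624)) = 1 / 4368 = 0.00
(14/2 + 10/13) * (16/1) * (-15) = -1864.62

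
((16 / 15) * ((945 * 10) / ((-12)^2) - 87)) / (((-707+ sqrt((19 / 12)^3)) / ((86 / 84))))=372552 * sqrt(57) / 30230627455+ 142589376 / 4318661065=0.03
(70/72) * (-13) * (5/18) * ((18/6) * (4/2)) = -21.06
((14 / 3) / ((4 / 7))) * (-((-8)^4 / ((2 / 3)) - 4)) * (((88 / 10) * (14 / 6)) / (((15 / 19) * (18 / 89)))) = -6448407.90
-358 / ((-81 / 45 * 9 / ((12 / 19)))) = 7160 / 513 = 13.96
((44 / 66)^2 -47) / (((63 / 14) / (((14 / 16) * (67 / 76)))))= -196511 / 24624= -7.98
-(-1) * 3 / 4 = 3 / 4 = 0.75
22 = 22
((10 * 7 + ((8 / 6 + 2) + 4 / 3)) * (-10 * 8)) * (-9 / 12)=4480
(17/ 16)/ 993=17/ 15888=0.00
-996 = -996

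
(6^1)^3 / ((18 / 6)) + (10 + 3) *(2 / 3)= 242 / 3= 80.67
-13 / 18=-0.72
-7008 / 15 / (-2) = 1168 / 5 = 233.60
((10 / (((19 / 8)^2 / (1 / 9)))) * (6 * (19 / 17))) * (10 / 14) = 6400 / 6783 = 0.94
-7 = -7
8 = 8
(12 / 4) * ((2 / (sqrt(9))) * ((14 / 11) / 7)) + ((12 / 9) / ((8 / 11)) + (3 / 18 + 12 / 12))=37 / 11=3.36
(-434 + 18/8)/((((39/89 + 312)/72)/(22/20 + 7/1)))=-37349829/46345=-805.91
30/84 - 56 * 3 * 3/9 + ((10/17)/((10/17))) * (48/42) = -109/2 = -54.50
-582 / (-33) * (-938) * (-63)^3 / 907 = 45501552684 / 9977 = 4560644.75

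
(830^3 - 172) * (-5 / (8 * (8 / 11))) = -491379305.31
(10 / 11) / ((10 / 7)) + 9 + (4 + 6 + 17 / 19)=4291 / 209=20.53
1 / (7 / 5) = 0.71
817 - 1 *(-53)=870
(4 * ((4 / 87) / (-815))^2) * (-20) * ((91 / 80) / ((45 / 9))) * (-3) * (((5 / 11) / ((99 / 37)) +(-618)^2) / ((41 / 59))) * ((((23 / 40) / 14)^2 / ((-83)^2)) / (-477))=-168754770662803 / 3442284837947757913650000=-0.00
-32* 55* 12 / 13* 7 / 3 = -49280 / 13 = -3790.77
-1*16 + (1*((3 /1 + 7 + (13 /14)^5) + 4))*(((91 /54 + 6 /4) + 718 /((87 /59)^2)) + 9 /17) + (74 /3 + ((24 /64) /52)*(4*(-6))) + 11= 13292150513730059 /2698933674528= 4924.96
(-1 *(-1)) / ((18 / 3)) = 1 / 6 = 0.17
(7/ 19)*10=70/ 19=3.68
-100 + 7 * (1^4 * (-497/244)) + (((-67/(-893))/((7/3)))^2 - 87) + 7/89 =-170710573145699/848552721716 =-201.18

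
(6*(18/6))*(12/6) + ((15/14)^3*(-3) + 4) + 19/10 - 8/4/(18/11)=4567267/123480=36.99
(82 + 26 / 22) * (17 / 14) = 15555 / 154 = 101.01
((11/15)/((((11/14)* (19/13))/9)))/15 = 182/475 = 0.38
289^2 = 83521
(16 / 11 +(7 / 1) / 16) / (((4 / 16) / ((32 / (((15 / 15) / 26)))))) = 6296.73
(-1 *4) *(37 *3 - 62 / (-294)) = -65392 / 147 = -444.84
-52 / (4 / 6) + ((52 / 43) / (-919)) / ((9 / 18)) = -3082430 / 39517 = -78.00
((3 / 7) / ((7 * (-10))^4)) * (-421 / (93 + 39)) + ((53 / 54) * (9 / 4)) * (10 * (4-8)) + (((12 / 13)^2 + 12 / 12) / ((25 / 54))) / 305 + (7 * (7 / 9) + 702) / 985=-11840830659354932357 / 135166214743560000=-87.60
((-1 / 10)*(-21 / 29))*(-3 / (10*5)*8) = -126 / 3625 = -0.03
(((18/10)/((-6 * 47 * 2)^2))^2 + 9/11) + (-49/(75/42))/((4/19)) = -8898914186161/68705908480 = -129.52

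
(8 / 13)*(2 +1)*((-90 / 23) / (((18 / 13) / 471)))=-56520 / 23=-2457.39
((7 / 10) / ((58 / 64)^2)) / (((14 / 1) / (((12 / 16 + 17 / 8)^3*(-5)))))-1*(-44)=61841 / 1682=36.77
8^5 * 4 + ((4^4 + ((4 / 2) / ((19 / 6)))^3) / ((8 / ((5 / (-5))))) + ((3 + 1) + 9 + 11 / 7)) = 6292321626 / 48013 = 131054.54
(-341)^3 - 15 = -39651836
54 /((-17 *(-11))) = 54 /187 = 0.29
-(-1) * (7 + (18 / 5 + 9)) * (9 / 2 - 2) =49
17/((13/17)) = 289/13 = 22.23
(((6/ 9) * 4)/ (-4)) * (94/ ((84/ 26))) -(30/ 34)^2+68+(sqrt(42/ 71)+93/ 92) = sqrt(2982)/ 71+81801607/ 1675044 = 49.60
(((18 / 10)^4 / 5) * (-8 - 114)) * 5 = -800442 / 625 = -1280.71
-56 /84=-2 /3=-0.67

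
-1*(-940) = 940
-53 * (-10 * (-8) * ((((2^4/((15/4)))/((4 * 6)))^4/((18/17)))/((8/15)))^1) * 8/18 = -14761984/4428675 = -3.33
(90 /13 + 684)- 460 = 230.92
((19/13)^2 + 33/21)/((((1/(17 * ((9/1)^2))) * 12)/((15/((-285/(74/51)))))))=-730269/22477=-32.49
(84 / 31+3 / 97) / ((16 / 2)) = 8241 / 24056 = 0.34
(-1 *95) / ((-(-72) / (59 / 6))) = -5605 / 432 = -12.97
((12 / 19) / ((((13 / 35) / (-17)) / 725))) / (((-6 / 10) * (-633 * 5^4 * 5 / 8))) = -110432 / 781755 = -0.14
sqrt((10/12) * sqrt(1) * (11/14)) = sqrt(1155)/42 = 0.81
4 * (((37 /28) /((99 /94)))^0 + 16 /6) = 44 /3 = 14.67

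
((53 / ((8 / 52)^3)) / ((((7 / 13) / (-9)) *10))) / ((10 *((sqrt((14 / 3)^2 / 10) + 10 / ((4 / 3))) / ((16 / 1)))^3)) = -13780.17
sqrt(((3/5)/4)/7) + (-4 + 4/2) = -2 + sqrt(105)/70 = -1.85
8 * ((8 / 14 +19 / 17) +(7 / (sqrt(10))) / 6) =14 * sqrt(10) / 15 +1608 / 119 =16.46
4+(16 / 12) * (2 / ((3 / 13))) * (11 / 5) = 1324 / 45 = 29.42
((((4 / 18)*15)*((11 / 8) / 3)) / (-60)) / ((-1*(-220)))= -1 / 8640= -0.00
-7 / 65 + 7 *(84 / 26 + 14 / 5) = 2737 / 65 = 42.11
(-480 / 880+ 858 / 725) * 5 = 5088 / 1595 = 3.19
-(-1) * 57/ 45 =19/ 15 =1.27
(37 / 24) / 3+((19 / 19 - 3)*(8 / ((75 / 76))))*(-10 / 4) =14777 / 360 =41.05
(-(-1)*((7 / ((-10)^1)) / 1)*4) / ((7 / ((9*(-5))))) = 18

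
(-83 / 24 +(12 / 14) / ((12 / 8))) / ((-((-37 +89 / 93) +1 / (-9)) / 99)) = -405945 / 51352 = -7.91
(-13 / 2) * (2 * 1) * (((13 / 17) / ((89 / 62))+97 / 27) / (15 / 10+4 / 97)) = -32693462 / 939573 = -34.80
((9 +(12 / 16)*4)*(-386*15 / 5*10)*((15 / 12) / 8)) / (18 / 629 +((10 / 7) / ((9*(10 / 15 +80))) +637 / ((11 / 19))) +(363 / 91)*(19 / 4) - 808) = -360909639090 / 5173680011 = -69.76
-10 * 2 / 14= -10 / 7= -1.43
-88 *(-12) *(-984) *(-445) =462401280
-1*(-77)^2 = -5929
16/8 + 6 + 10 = 18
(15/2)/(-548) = -15/1096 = -0.01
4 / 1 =4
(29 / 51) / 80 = 29 / 4080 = 0.01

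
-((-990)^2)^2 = -960596010000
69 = 69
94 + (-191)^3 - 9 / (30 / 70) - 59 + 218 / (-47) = -6967861.64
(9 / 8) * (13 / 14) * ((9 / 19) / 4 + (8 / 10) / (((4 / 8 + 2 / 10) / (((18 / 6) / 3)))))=78507 / 59584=1.32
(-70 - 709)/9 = -779/9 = -86.56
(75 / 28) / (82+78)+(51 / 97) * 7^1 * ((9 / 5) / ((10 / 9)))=12991191 / 2172800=5.98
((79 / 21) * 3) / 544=0.02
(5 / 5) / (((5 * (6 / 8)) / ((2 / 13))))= 8 / 195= 0.04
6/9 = 2/3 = 0.67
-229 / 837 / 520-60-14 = -74.00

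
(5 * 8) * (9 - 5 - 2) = 80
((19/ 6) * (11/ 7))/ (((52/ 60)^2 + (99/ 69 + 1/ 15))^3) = 9655084828125/ 22176266145502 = 0.44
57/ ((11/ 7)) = 399/ 11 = 36.27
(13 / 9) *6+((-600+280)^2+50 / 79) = 24271004 / 237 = 102409.30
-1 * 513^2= -263169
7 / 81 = 0.09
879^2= 772641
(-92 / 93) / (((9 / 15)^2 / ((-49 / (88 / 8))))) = 12.24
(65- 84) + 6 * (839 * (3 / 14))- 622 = 3064 / 7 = 437.71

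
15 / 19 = 0.79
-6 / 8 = -3 / 4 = -0.75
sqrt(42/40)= sqrt(105)/10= 1.02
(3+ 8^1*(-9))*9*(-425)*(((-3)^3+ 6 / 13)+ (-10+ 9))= -7268088.46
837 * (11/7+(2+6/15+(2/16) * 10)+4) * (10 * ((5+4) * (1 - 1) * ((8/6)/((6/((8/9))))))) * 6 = 0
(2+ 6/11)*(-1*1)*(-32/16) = 56/11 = 5.09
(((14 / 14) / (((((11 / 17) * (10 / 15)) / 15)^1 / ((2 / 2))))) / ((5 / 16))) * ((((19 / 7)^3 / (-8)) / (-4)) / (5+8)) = 1049427 / 196196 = 5.35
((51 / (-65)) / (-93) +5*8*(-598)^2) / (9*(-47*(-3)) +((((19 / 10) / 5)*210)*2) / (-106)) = 1527612768101 / 135362058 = 11285.38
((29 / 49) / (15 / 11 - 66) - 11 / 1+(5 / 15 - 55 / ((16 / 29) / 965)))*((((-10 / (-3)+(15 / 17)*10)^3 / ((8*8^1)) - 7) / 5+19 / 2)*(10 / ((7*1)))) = -975649453415005585 / 517599957168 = -1884948.87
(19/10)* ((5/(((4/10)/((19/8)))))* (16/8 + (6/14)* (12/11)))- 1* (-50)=233075/1232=189.18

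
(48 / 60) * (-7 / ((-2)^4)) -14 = -287 / 20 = -14.35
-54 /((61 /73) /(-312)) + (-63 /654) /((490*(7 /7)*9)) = 56305005059 /2792580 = 20162.36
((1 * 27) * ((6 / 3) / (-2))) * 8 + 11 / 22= -431 / 2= -215.50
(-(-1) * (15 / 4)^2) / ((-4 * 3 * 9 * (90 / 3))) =-5 / 1152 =-0.00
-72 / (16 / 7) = -63 / 2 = -31.50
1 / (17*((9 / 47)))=47 / 153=0.31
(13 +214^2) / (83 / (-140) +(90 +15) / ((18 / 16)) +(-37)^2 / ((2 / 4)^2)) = 19239780 / 2338871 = 8.23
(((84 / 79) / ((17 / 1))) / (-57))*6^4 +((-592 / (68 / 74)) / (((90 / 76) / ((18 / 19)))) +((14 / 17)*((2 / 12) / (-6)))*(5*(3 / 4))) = -93103331 / 180120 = -516.90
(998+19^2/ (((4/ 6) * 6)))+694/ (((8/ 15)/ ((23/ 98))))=546309/ 392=1393.65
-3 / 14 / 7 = -3 / 98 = -0.03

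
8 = 8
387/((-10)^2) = 387/100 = 3.87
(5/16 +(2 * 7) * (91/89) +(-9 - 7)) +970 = 968.63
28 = 28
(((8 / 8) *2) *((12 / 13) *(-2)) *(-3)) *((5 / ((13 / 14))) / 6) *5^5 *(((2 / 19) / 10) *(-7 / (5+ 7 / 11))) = -40425000 / 99541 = -406.11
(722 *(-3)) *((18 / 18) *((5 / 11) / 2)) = -5415 / 11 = -492.27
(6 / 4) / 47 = 3 / 94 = 0.03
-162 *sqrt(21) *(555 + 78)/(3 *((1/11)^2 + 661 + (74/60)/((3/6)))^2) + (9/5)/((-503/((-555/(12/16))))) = 1332/503-112603198950 *sqrt(21)/1450114498849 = 2.29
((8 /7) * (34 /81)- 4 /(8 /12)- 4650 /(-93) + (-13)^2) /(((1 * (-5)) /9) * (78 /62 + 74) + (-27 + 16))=-3752333 /928242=-4.04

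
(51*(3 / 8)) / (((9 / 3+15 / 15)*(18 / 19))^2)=1.33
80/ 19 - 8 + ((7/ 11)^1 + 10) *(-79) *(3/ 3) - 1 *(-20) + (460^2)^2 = 9357882867771/ 209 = 44774559175.94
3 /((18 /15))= 5 /2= 2.50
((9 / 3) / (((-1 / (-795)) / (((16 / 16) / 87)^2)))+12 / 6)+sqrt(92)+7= 7834 / 841+2*sqrt(23)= 18.91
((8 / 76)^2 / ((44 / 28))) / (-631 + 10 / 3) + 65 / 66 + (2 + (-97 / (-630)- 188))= -62202591076 / 336482685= -184.86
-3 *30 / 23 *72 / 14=-3240 / 161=-20.12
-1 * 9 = -9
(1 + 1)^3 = 8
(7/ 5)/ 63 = 1/ 45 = 0.02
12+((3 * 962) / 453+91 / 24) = 80317 / 3624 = 22.16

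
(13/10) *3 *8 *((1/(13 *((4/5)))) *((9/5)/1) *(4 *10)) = 216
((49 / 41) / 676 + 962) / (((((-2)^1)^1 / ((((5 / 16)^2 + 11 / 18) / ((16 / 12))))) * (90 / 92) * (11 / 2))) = -1001429645119 / 21073029120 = -47.52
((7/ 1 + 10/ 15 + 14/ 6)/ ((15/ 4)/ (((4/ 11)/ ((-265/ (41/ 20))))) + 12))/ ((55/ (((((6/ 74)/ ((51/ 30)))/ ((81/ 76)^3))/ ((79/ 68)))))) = -303124480/ 64949292819873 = -0.00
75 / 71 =1.06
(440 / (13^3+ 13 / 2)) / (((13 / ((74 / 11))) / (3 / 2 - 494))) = -2915600 / 57291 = -50.89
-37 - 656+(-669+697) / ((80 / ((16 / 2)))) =-3451 / 5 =-690.20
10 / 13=0.77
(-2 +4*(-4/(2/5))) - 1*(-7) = -35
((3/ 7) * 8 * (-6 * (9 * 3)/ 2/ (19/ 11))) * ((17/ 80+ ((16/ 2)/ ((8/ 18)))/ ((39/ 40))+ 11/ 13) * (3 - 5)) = 6276.99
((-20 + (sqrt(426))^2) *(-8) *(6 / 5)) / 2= -1948.80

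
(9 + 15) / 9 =8 / 3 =2.67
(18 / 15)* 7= 42 / 5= 8.40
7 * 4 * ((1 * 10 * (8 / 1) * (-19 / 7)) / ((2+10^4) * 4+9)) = -6080 / 40017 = -0.15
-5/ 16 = -0.31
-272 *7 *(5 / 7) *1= -1360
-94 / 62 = -47 / 31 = -1.52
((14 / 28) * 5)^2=25 / 4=6.25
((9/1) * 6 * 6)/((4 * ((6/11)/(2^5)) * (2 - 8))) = -792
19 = 19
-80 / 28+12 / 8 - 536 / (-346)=465 / 2422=0.19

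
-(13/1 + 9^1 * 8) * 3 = -255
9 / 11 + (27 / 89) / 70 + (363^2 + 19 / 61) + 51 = 131821.13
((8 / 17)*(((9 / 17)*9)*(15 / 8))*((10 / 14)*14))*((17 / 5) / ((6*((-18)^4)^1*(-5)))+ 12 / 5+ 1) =3149279 / 22032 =142.94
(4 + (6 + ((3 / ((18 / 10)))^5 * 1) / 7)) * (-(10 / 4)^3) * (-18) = 2516875 / 756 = 3329.20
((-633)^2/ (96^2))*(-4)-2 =-45033/ 256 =-175.91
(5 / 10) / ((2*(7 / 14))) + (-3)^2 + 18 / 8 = 47 / 4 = 11.75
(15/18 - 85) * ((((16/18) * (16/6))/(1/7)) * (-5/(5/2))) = 2793.09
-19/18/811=-19/14598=-0.00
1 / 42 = 0.02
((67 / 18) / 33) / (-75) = -67 / 44550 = -0.00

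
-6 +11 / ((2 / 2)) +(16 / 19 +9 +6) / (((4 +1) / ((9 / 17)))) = 10784 / 1615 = 6.68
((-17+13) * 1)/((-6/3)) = 2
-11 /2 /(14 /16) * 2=-88 /7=-12.57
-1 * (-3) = 3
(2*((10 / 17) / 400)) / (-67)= -0.00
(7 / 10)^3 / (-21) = -49 / 3000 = -0.02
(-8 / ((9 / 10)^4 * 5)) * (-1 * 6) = 32000 / 2187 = 14.63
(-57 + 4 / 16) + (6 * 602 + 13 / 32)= 113781 / 32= 3555.66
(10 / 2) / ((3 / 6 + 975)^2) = 0.00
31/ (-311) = -31/ 311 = -0.10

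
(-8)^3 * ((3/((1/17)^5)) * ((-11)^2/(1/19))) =-5013889909248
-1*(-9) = 9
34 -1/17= 577/17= 33.94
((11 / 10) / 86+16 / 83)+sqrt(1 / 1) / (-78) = 536557 / 2783820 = 0.19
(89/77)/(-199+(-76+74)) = -89/15477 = -0.01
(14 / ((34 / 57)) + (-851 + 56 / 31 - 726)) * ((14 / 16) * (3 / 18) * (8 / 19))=-954051 / 10013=-95.28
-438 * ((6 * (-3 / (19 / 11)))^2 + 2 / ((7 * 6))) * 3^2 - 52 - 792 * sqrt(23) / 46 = -1082400934 / 2527 - 396 * sqrt(23) / 23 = -428416.93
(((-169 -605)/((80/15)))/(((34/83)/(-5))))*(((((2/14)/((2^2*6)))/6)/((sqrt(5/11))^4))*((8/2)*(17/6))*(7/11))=39259/640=61.34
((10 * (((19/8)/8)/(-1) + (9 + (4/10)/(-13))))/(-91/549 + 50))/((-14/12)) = -59418819/39834704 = -1.49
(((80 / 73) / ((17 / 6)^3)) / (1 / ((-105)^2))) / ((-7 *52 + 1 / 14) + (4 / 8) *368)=-2667168000 / 903436831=-2.95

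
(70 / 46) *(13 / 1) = 19.78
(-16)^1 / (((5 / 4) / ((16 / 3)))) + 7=-919 / 15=-61.27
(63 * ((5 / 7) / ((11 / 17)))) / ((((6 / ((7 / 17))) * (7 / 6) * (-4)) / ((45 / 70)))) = -405 / 616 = -0.66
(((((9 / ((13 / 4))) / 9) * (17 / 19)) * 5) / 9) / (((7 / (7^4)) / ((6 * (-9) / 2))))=-1416.44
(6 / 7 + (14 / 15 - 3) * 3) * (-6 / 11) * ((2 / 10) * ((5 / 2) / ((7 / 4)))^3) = 4080 / 2401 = 1.70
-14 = -14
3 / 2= 1.50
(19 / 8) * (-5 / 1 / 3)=-95 / 24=-3.96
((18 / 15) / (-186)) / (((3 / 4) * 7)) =-4 / 3255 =-0.00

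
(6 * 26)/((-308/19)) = -741/77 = -9.62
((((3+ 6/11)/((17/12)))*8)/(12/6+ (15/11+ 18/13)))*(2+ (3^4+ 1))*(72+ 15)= 50813568/1649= 30814.78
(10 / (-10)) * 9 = -9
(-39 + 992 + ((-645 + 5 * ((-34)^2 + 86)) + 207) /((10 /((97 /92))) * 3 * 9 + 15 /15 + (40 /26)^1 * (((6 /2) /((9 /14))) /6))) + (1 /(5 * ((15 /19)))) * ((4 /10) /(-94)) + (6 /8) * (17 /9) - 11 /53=10695692491533523 /10952462428500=976.56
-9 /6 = -3 /2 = -1.50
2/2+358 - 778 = -419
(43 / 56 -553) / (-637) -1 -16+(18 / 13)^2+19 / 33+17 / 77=-205360591 / 15303288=-13.42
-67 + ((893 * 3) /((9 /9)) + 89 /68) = 2613.31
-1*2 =-2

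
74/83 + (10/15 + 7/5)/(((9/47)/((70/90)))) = 936427/100845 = 9.29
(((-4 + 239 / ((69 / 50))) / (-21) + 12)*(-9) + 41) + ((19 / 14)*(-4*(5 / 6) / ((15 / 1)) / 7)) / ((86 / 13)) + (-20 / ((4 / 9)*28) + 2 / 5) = 37470967 / 8722980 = 4.30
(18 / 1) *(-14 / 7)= -36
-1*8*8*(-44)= 2816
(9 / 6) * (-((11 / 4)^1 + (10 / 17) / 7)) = -4.25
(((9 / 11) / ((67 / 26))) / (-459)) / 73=-26 / 2743851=-0.00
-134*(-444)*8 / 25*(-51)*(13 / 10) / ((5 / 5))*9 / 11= -1420050528 / 1375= -1032764.02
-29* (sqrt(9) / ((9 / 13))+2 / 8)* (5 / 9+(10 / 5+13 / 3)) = -915.65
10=10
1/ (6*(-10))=-1/ 60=-0.02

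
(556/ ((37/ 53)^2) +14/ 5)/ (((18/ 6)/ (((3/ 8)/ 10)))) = 3914093/ 273800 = 14.30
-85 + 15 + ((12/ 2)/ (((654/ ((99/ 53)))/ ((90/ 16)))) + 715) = 29813775/ 46216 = 645.10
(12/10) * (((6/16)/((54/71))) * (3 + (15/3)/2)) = 781/240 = 3.25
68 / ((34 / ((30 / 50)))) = 6 / 5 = 1.20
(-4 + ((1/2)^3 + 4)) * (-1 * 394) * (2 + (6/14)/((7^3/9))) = -951313/9604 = -99.05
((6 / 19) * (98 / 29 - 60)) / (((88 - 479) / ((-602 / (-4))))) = 1482726 / 215441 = 6.88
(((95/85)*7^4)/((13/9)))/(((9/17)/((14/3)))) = 638666/39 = 16376.05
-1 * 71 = -71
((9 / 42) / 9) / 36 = 1 / 1512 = 0.00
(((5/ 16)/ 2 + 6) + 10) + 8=773/ 32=24.16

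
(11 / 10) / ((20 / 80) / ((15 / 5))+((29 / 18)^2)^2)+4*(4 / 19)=68252312 / 68022755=1.00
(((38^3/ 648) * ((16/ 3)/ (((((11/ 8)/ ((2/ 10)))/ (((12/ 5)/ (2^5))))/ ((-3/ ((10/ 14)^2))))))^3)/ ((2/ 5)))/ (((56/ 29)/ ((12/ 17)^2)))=-41079978110976/ 18782177734375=-2.19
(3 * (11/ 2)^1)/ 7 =33/ 14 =2.36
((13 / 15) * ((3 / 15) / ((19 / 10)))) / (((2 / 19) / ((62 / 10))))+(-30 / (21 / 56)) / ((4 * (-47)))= 20441 / 3525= 5.80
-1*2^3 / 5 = -8 / 5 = -1.60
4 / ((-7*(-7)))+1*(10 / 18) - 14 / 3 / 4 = -467 / 882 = -0.53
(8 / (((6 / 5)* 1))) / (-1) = -20 / 3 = -6.67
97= 97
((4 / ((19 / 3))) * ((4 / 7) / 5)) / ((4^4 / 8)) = 3 / 1330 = 0.00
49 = 49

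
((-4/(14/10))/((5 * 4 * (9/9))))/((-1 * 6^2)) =1/252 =0.00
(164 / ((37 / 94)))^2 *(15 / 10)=356479584 / 1369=260394.14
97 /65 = 1.49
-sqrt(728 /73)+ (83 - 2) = 81 - 2*sqrt(13286) /73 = 77.84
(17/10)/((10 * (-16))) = -17/1600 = -0.01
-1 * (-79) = 79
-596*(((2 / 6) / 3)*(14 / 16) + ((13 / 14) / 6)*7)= -12665 / 18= -703.61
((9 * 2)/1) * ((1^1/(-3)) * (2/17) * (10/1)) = -120/17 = -7.06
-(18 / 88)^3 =-729 / 85184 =-0.01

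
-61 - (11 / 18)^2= -19885 / 324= -61.37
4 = 4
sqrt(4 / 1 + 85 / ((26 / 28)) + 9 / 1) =3* sqrt(1963) / 13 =10.22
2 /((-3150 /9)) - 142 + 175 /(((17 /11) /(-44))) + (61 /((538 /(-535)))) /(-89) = -729862420769 /142448950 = -5123.68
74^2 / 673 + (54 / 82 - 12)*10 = -2904934 / 27593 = -105.28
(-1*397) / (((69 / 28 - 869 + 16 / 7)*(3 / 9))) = 4764 / 3457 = 1.38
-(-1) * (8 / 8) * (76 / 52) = 19 / 13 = 1.46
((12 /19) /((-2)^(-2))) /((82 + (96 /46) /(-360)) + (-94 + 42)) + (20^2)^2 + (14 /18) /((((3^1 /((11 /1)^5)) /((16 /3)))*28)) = 167953.22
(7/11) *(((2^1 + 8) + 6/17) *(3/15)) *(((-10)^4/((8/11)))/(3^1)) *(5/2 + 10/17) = 5390000/289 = 18650.52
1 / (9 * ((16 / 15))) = 5 / 48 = 0.10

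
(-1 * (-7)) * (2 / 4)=7 / 2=3.50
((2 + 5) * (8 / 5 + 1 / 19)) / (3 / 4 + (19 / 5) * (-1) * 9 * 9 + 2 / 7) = -30772 / 815993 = -0.04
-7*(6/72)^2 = -7/144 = -0.05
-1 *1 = -1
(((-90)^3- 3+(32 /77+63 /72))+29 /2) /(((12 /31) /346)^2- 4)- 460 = 12883048690983649 /70868976640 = 181786.86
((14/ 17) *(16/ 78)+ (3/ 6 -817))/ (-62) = 1082455/ 82212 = 13.17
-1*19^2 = -361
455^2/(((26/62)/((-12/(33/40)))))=-78988000/11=-7180727.27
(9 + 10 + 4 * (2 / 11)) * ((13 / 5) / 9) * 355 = 2023.14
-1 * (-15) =15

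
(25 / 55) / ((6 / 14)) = 35 / 33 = 1.06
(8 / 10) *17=68 / 5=13.60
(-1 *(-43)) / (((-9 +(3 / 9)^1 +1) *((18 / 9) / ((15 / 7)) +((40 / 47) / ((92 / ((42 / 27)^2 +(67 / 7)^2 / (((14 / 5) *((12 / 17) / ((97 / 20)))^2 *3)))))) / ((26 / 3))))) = -1868653463040 / 494917305383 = -3.78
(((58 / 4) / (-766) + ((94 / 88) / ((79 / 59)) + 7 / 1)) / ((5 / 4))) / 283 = 10356014 / 470950205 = 0.02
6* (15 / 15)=6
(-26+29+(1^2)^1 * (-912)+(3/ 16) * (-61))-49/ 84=-44209/ 48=-921.02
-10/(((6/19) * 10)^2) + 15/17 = -737/6120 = -0.12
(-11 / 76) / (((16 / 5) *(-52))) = 55 / 63232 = 0.00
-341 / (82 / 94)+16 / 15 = -239749 / 615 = -389.84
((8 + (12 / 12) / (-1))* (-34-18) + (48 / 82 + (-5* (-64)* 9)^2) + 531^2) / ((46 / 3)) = 1054847703 / 1886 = 559304.19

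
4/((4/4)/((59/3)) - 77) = -59/1135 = -0.05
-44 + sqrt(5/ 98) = -44 + sqrt(10)/ 14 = -43.77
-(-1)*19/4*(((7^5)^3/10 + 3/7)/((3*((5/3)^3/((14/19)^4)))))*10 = 410360226673803588/857375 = 478623970460.77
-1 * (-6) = 6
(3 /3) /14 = 1 /14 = 0.07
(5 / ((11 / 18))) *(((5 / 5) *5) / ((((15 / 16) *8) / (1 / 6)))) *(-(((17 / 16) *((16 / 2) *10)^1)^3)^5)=-873542191012517026672363281250 / 11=-79412926455683366061123930000.00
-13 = -13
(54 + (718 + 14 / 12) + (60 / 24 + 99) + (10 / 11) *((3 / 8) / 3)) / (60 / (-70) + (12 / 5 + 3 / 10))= 4041485 / 8514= 474.69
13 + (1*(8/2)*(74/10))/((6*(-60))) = 5813/450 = 12.92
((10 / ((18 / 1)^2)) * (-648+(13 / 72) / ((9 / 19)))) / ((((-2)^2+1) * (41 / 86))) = -18045251 / 2152008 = -8.39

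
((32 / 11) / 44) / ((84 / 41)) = 82 / 2541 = 0.03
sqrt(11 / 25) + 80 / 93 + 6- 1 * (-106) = 113.52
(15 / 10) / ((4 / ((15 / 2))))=45 / 16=2.81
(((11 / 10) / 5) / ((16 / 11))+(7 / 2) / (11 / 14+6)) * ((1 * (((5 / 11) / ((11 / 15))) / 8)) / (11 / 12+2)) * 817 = 3923793 / 271040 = 14.48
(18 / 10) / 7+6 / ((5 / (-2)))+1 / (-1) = -22 / 7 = -3.14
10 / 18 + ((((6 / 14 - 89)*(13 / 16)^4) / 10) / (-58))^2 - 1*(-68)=109210691859639017 / 1592921765707776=68.56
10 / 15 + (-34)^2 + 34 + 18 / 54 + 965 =2156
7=7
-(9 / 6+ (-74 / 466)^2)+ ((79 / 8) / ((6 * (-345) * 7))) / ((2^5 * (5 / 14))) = -109701040831 / 71922067200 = -1.53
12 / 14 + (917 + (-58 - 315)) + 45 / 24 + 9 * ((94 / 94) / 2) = 30869 / 56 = 551.23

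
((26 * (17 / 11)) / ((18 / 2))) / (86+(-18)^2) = 221 / 20295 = 0.01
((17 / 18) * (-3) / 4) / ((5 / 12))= -17 / 10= -1.70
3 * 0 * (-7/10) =0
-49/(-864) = 49/864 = 0.06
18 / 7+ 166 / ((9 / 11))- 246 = -2554 / 63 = -40.54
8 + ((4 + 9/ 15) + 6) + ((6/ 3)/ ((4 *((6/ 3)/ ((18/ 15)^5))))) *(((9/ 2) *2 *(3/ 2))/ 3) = 66873/ 3125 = 21.40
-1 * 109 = -109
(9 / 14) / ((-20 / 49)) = -63 / 40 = -1.58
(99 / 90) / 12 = 11 / 120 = 0.09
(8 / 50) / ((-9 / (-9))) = 4 / 25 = 0.16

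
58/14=29/7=4.14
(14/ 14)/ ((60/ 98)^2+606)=2401/ 1455906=0.00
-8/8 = -1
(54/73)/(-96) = -9/1168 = -0.01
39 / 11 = 3.55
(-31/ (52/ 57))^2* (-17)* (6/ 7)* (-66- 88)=1751604129/ 676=2591130.37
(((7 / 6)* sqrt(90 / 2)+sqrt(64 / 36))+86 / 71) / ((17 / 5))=2710 / 3621+35* sqrt(5) / 34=3.05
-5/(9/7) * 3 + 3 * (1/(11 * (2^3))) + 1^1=-2807/264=-10.63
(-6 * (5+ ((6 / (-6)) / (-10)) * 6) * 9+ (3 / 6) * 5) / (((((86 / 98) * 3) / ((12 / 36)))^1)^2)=-4.81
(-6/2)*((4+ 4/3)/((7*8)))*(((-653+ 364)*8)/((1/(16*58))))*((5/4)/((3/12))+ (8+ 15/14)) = 422670592/49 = 8625930.45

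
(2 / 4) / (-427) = -1 / 854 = -0.00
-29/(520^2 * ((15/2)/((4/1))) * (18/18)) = -29/507000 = -0.00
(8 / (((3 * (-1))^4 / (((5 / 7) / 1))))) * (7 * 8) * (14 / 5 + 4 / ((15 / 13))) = 6016 / 243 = 24.76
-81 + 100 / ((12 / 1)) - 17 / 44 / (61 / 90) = -294851 / 4026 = -73.24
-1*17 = -17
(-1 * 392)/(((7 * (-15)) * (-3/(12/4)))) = -3.73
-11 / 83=-0.13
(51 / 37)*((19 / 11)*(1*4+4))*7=54264 / 407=133.33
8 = 8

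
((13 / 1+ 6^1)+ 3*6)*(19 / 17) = 703 / 17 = 41.35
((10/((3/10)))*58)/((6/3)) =2900/3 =966.67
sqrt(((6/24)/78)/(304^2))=sqrt(78)/47424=0.00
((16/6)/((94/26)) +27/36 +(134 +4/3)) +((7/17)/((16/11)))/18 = 31487755/230112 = 136.84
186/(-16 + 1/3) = -558/47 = -11.87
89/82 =1.09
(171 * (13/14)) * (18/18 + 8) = 20007/14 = 1429.07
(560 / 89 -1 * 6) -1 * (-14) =1272 / 89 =14.29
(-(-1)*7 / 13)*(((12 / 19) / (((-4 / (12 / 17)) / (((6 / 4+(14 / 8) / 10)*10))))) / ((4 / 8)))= -2.01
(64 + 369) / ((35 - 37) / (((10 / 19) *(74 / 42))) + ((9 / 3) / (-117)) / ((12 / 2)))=-18744570 / 93551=-200.37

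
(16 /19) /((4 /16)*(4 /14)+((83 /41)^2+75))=376544 /35400363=0.01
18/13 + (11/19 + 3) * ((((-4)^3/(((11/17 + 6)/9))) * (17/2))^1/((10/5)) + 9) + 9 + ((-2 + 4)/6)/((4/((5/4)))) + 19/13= -1706686589/1339728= -1273.91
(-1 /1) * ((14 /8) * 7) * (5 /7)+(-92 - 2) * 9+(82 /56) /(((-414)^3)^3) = -8550671281160905536735094313 /10003710185622586179274752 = -854.75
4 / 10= 2 / 5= 0.40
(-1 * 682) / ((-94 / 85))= 28985 / 47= 616.70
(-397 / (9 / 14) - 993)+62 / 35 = -506767 / 315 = -1608.78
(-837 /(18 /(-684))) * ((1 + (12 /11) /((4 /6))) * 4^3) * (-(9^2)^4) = -2541131279081856 /11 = -231011934461986.91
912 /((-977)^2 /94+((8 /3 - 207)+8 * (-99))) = 0.10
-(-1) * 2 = 2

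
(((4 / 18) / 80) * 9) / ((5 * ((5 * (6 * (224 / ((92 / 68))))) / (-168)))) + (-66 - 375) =-59976023 / 136000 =-441.00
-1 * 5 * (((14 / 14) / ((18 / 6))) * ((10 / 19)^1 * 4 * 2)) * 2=-800 / 57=-14.04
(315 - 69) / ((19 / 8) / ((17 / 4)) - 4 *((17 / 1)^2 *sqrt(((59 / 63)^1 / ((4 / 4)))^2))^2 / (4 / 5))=-33196716 / 49425146759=-0.00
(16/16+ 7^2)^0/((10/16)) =8/5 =1.60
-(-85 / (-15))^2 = -289 / 9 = -32.11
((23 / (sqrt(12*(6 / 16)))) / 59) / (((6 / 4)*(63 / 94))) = 4324*sqrt(2) / 33453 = 0.18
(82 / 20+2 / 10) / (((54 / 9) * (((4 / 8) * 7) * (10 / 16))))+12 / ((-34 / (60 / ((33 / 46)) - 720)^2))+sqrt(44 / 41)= -142925.23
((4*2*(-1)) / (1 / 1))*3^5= -1944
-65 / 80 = -13 / 16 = -0.81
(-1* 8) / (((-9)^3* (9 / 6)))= 16 / 2187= 0.01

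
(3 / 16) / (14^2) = 3 / 3136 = 0.00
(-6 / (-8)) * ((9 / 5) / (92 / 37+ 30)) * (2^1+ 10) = 2997 / 6010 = 0.50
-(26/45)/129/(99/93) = -806/191565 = -0.00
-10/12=-5/6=-0.83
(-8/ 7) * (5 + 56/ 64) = -47/ 7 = -6.71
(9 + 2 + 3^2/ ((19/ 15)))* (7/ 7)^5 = 344/ 19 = 18.11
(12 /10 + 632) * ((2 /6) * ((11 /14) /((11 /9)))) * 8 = 37992 /35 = 1085.49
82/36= 2.28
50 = 50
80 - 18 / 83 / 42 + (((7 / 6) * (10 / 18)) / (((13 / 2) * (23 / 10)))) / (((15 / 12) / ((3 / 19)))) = 2376485213 / 29705949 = 80.00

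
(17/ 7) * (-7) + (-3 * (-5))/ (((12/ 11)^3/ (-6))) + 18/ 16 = -8179/ 96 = -85.20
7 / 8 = 0.88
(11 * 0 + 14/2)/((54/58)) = 7.52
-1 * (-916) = 916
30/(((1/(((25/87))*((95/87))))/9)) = 71250/841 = 84.72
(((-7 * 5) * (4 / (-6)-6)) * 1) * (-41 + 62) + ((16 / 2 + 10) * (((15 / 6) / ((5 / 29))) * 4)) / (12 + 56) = 83561 / 17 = 4915.35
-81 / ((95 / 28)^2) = -63504 / 9025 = -7.04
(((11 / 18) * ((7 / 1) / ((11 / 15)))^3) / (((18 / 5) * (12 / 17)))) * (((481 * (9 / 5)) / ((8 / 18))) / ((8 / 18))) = 28397698875 / 30976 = 916764.56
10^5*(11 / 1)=1100000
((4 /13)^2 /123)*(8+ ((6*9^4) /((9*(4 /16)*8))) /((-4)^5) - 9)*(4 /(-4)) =19 /7872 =0.00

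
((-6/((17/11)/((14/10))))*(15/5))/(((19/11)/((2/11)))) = -2772/1615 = -1.72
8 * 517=4136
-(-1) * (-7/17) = -7/17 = -0.41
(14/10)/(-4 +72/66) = -77/160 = -0.48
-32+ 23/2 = -41/2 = -20.50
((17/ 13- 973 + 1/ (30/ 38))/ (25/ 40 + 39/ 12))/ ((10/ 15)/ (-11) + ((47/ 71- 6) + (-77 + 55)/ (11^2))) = 1182327784/ 26346125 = 44.88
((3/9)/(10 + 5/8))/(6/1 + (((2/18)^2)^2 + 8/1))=17496/7807675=0.00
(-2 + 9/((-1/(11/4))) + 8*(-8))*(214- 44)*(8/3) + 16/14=-287972/7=-41138.86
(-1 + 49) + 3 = 51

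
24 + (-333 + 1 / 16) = -4943 / 16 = -308.94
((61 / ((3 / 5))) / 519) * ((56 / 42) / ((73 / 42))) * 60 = 341600 / 37887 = 9.02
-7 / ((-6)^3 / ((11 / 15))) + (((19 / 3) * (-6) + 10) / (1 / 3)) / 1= -272083 / 3240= -83.98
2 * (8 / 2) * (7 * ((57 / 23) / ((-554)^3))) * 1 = -399 / 488840459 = -0.00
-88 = -88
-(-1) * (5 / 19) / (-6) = -5 / 114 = -0.04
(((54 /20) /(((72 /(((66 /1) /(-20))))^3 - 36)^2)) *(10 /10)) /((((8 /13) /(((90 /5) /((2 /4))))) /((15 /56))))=207272637 /532152246746624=0.00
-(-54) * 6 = 324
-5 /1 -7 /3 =-7.33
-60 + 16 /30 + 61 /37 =-32089 /555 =-57.82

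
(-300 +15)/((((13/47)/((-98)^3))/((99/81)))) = 46226645080/39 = 1185298591.79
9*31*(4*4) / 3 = 1488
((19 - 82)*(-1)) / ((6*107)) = 21 / 214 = 0.10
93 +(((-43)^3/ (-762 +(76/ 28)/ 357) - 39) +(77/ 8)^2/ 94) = 1825209281555/ 11455781504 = 159.33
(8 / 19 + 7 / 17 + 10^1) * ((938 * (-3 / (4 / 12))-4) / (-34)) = 14776277 / 5491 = 2691.00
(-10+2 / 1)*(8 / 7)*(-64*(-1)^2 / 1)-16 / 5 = 20368 / 35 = 581.94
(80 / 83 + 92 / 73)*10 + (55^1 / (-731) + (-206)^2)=188052694559 / 4429129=42458.17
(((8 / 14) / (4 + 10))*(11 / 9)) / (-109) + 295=14180333 / 48069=295.00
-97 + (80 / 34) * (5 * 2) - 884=-16277 / 17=-957.47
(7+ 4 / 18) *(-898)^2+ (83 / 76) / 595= 2370263277947 / 406980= 5824028.89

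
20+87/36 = 269/12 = 22.42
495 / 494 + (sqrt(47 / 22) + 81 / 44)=sqrt(1034) / 22 + 30897 / 10868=4.30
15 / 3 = 5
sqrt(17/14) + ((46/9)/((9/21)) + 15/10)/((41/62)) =sqrt(238)/14 + 22475/1107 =21.40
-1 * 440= -440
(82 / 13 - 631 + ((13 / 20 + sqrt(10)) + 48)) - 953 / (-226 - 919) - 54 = -37463163 / 59540 + sqrt(10) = -626.05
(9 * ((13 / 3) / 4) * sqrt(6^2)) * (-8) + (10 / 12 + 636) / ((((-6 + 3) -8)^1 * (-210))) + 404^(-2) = -264518414371 / 565543440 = -467.72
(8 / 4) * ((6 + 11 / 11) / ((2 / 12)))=84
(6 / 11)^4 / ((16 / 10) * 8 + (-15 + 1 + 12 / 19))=-2280 / 14641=-0.16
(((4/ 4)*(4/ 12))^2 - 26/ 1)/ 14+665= 83557/ 126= 663.15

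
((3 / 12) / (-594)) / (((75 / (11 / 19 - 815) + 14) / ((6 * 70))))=-90265 / 7101963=-0.01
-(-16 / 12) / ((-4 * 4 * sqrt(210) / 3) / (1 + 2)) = -sqrt(210) / 280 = -0.05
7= 7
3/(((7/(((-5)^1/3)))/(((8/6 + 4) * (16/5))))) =-256/21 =-12.19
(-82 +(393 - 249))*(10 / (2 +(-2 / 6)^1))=372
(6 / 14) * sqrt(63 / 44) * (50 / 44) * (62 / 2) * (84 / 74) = 20.51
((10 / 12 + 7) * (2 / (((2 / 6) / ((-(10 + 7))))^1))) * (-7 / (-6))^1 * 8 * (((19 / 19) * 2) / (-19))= 44744 / 57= 784.98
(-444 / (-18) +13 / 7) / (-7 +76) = 0.38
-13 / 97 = -0.13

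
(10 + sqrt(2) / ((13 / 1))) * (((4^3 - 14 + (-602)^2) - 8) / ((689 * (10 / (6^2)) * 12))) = 543669 * sqrt(2) / 44785 + 1087338 / 689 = 1595.31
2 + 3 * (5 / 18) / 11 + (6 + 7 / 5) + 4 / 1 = 13.48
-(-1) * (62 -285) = -223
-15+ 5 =-10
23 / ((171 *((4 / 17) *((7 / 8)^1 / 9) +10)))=782 / 58273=0.01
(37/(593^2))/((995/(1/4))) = 37/1399563020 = 0.00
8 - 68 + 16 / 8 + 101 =43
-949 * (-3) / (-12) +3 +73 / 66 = -30775 / 132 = -233.14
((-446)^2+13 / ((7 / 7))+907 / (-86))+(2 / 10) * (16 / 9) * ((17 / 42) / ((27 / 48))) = 145495111571 / 731430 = 198918.71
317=317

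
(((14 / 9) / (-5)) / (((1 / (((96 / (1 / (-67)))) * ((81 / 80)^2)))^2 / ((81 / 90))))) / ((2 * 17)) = -12173914025847 / 34000000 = -358056.29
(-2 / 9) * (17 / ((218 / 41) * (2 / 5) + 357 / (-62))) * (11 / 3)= 4753540 / 1246131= 3.81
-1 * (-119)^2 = -14161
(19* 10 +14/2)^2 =38809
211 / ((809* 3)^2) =211 / 5890329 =0.00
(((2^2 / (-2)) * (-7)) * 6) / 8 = 10.50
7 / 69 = 0.10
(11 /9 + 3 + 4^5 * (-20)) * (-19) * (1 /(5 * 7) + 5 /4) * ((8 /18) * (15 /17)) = 89534726 /459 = 195064.76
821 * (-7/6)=-5747/6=-957.83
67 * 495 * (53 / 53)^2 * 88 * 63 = 183866760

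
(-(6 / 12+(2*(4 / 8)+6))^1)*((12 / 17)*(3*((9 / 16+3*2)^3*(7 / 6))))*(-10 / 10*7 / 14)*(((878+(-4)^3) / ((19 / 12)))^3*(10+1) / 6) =652284668297.15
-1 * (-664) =664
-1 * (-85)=85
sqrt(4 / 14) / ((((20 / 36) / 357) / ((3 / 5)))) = 1377 * sqrt(14) / 25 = 206.09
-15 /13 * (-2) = 30 /13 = 2.31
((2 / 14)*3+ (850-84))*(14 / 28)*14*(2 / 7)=10730 / 7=1532.86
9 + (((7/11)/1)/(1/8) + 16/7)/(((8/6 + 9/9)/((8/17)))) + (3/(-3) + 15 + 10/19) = 4354869/174097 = 25.01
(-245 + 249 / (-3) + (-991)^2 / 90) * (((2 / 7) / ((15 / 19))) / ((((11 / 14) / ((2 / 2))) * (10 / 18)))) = 36197318 / 4125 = 8775.11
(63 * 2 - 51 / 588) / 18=24679 / 3528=7.00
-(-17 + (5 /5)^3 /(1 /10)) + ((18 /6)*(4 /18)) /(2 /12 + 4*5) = 851 /121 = 7.03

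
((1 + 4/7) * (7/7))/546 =11/3822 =0.00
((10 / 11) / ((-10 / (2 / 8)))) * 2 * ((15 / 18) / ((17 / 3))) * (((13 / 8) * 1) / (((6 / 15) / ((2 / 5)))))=-65 / 5984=-0.01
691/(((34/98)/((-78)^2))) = 205998156/17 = 12117538.59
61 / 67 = 0.91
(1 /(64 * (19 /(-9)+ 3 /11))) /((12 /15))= -495 /46592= -0.01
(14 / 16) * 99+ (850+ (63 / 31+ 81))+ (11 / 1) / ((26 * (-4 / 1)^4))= 210392341 / 206336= 1019.66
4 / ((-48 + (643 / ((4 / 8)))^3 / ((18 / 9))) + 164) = 1 / 265847736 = 0.00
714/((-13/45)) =-32130/13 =-2471.54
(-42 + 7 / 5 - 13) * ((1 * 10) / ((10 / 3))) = -804 / 5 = -160.80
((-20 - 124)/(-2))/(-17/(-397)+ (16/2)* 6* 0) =1681.41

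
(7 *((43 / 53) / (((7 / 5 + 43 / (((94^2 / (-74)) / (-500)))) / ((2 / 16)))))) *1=3324545 / 849786312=0.00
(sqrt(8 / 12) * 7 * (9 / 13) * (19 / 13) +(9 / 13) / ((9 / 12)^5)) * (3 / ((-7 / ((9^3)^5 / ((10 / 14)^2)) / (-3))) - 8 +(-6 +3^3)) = 13282448713690329088 / 8775 +5175485387463321588 * sqrt(6) / 4225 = 4514213362102969.50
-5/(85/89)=-89/17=-5.24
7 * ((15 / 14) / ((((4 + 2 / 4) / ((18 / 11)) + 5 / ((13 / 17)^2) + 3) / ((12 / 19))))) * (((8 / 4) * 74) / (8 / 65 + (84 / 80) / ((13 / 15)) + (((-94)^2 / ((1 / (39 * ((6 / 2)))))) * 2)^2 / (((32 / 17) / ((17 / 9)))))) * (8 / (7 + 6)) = 1440691200 / 204864709276978224971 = 0.00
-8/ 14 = -4/ 7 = -0.57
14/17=0.82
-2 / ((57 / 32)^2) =-0.63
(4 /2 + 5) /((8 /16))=14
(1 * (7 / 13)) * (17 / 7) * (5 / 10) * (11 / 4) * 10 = 935 / 52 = 17.98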